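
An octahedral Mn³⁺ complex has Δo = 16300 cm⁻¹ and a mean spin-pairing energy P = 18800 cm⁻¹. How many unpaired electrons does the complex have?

4

Mn sits in group 7; removing 3 electrons leaves Mn³⁺ with 7 − 3 = 4 d electrons.
Since Δo = 16300 cm⁻¹ < P = 18800 cm⁻¹, the complex adopts the high-spin configuration.
Configuration: t₂g³ eg¹.
Unpaired electrons: 4.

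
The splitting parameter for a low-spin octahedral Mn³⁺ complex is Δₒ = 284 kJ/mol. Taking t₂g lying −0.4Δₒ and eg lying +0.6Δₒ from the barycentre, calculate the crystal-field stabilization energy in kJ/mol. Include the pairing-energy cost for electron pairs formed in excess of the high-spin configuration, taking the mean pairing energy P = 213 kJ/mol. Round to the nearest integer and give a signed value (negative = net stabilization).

Mn³⁺: group 7, so d-count = 7 − 3 = 4.
The d⁴ electrons fill as t₂g⁴ eg⁰.
Orbital CFSE = 4(-0.4) + 0(0.6) = -1.6Δₒ = -1.6 × 284 = -454 kJ/mol.
High-spin d⁴ would be t₂g³ eg¹ with 0 pairs; low-spin has 1, so 1 excess pair costs +1P = +213 kJ/mol.
Overall CFSE = -454 + 213 = -241 kJ/mol.

-241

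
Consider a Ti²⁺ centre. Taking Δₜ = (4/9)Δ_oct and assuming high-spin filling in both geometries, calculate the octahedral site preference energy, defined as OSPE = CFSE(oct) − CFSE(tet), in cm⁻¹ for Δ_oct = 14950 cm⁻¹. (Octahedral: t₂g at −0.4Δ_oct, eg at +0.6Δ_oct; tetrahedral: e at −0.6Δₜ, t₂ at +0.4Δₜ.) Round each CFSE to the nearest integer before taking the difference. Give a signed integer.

-3987

Ti sits in group 4; removing 2 electrons leaves Ti²⁺ with 4 − 2 = 2 d electrons.
In an octahedral site d² (HS) is t₂g² eg⁰, giving CFSE(oct) = -0.8Δ_oct = -11960 cm⁻¹.
Tetrahedral e² t₂⁰ gives -1.2Δₜ = -1.2 × (4/9) × 14950 = -7973 cm⁻¹.
OSPE = -11960 − (-7973) = -3987 cm⁻¹.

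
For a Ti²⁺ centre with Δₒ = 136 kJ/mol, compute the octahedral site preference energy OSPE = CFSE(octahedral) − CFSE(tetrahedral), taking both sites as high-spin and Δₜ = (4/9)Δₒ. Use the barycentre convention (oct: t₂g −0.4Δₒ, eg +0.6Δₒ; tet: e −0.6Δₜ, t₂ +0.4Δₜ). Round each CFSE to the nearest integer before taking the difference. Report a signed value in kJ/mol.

-36

Ti²⁺: group 4, so d-count = 4 − 2 = 2.
In an octahedral site d² (HS) is t₂g² eg⁰, giving CFSE(oct) = -0.8Δₒ = -109 kJ/mol.
In a tetrahedral site the filling is e² t₂⁰: CFSE(tet) = -1.2Δₜ = -1.2 × (4/9)(136) = -73 kJ/mol.
OSPE = -109 − (-73) = -36 kJ/mol.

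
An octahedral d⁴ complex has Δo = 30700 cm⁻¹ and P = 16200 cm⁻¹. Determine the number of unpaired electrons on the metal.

2

Δo > P, so pairing is preferred: the ground state is low-spin.
That gives t2g^4 e_g^0.
Unpaired electrons: 2.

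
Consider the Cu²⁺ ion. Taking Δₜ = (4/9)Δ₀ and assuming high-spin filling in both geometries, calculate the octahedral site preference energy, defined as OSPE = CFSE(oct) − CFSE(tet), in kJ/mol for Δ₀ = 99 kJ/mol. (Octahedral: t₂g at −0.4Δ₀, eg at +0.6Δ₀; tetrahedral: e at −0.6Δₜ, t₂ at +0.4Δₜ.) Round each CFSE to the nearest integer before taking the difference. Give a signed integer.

Cu sits in group 11; removing 2 electrons leaves Cu²⁺ with 11 − 2 = 9 d electrons.
Octahedral (high-spin): t2g^6 e_g^3, CFSE = 6(−0.4) + 3(+0.6) = -0.6Δ₀ = -0.6 × 99 = -59 kJ/mol.
Tetrahedral e^4 t2^5 gives -0.4Δₜ = -0.4 × (4/9) × 99 = -18 kJ/mol.
Subtracting, OSPE = -59 − (-18) = -41 kJ/mol.

-41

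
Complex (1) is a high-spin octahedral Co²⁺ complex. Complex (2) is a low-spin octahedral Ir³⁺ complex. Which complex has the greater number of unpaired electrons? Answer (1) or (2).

(1)

(1): Co²⁺: group 9, so d-count = 9 − 2 = 7; t₂g⁵ eg² → 3 unpaired.
(2): Ir is in group 9, so Ir³⁺ is d⁶ (9 − 3 = 6); t2g^6 e_g^0 → 0 unpaired.
So (1) has more unpaired electrons.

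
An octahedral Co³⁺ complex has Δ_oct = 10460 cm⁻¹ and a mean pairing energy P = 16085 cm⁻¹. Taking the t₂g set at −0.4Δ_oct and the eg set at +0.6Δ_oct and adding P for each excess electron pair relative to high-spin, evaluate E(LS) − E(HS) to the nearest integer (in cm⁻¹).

11250

Co³⁺: group 9, so d-count = 9 − 3 = 6.
High-spin: t₂g⁴ eg², CFSE = -0.4Δ_oct = -4184 cm⁻¹.
Low-spin: t₂g⁶ eg⁰, orbital CFSE = -2.4Δ_oct = -25104 cm⁻¹; plus 2 excess pairs × P = +32170 cm⁻¹; total 7066 cm⁻¹.
E(LS) − E(HS) = 7066 − (-4184) = 11250 cm⁻¹.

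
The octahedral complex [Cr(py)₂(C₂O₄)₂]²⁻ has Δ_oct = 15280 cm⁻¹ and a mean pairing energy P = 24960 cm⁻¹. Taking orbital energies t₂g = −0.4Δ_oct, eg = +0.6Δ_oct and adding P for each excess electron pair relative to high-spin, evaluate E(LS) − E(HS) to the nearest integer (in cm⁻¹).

Ligand charges: 2×(+0) from py and 2×(-2) from C₂O₄²⁻ sum to -4; with overall charge -2, Cr is +2.
Cr²⁺: group 6, so d-count = 6 − 2 = 4.
In the high-spin limit (t₂g³ eg¹) the orbital term is -0.6Δ_oct = -9168 cm⁻¹, with no excess pairing.
For low-spin the configuration is t₂g⁴ eg⁰: orbital energy -1.6 × 15280 = -24448 cm⁻¹, and 1 additional pair relative to high-spin adds 24960 cm⁻¹, giving 512 cm⁻¹.
Thus E(LS) − E(HS) = 9680 cm⁻¹.

9680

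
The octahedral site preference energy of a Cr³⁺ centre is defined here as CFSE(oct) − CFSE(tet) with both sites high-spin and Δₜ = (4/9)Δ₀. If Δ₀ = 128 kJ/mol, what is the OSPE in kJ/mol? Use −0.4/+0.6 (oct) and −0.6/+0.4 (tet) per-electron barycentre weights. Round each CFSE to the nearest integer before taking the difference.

Cr³⁺: group 6, so d-count = 6 − 3 = 3.
Octahedral (high-spin): t2g^3 e_g^0, CFSE = 3(−0.4) + 0(+0.6) = -1.2Δ₀ = -1.2 × 128 = -154 kJ/mol.
Tetrahedral e^2 t2^1 gives -0.8Δₜ = -0.8 × (4/9) × 128 = -46 kJ/mol.
OSPE = -154 − (-46) = -108 kJ/mol.

-108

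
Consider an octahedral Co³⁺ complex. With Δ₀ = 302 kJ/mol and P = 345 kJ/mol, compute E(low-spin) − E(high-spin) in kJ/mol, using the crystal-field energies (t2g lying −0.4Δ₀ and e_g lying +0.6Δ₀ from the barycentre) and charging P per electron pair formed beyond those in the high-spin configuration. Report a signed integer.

Co sits in group 9; removing 3 electrons leaves Co³⁺ with 9 − 3 = 6 d electrons.
In the high-spin limit (t2g^4 e_g^2) the orbital term is -0.4Δ₀ = -121 kJ/mol, with no excess pairing.
Low-spin: t2g^6 e_g^0, orbital CFSE = -2.4Δ₀ = -725 kJ/mol; plus 2 excess pairs × P = +690 kJ/mol; total -35 kJ/mol.
The difference is -35 − (-121) = 86 kJ/mol, so high-spin lies lower.

86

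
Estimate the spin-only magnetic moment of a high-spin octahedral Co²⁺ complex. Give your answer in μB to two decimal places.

3.87 μB

Co sits in group 9; removing 2 electrons leaves Co²⁺ with 9 − 2 = 7 d electrons.
Configuration: t₂g⁵ eg² → 3 unpaired electrons.
μ(spin-only) = √[3(3+2)] = √15 ≈ 3.87 μB.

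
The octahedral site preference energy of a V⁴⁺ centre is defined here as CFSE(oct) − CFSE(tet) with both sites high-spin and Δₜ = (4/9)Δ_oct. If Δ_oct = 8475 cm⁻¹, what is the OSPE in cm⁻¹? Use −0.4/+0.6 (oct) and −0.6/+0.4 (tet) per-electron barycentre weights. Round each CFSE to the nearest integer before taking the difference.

-1130

V sits in group 5; removing 4 electrons leaves V⁴⁺ with 5 − 4 = 1 d electrons.
Octahedral high-spin t₂g¹ eg⁰: CFSE = -0.4 × 8475 = -3390 cm⁻¹.
Tetrahedral: e¹ t₂⁰, CFSE = 1(−0.6) + 0(+0.4) = -0.6Δₜ = -0.6 × (4/9) × 8475 = -2260 cm⁻¹.
OSPE = CFSE(oct) − CFSE(tet) = -3390 − (-2260) = -1130 cm⁻¹.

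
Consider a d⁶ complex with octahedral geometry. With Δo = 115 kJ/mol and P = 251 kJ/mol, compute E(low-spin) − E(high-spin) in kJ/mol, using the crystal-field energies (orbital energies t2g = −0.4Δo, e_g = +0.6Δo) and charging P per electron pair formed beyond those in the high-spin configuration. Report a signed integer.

High-spin: t2g^4 e_g^2, CFSE = -0.4Δo = -46 kJ/mol.
Low-spin t2g^6 e_g^0 gives -2.4Δo = -276 kJ/mol, but forming 2 extra pairs costs 2P = 502 kJ/mol, so E(LS) = -276 + 502 = 226 kJ/mol.
The difference is 226 − (-46) = 272 kJ/mol, so high-spin lies lower.

272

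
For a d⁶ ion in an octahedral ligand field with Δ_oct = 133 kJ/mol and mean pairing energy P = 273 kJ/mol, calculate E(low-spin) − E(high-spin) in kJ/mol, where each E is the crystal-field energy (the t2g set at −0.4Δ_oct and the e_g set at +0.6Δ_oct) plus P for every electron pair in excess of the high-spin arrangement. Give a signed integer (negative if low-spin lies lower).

280

High-spin: t2g^4 e_g^2, CFSE = -0.4Δ_oct = -53 kJ/mol.
For low-spin the configuration is t2g^6 e_g^0: orbital energy -2.4 × 133 = -319 kJ/mol, and 2 additional pairs relative to high-spin add 546 kJ/mol, giving 227 kJ/mol.
The difference is 227 − (-53) = 280 kJ/mol, so high-spin lies lower.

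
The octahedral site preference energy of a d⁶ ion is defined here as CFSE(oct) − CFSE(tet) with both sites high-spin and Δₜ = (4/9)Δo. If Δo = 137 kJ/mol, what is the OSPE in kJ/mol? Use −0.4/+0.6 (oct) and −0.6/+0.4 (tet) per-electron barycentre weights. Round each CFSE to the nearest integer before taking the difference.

Octahedral high-spin t₂g⁴ eg²: CFSE = -0.4 × 137 = -55 kJ/mol.
Tetrahedral e³ t₂³ gives -0.6Δₜ = -0.6 × (4/9) × 137 = -37 kJ/mol.
OSPE = -55 − (-37) = -18 kJ/mol.

-18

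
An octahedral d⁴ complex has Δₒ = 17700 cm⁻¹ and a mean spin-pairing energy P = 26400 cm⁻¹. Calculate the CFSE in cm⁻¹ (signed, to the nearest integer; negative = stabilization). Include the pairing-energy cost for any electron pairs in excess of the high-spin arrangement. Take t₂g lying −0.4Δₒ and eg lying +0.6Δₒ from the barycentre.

Since Δₒ = 17700 cm⁻¹ < P = 26400 cm⁻¹, the complex adopts the high-spin configuration.
That gives t₂g³ eg¹.
Orbital CFSE = -0.6Δₒ = -0.6 × 17700 = -10620 cm⁻¹.
High-spin has no excess pairs, so no pairing correction applies.

-10620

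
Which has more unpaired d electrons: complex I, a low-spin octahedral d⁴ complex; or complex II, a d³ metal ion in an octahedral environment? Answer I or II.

II

I: t₂g⁴ eg⁰ → 2 unpaired.
II: t2g^3 e_g^0 → 3 unpaired.
So II has more unpaired electrons.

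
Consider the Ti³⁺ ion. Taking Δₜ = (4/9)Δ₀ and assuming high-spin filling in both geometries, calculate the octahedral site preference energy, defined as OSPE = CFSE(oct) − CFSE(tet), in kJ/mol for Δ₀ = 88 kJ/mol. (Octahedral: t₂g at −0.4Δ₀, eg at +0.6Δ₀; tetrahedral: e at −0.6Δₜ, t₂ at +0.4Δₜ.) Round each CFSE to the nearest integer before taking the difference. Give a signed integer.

Ti sits in group 4; removing 3 electrons leaves Ti³⁺ with 4 − 3 = 1 d electrons.
In an octahedral site d¹ (HS) is t₂g¹ eg⁰, giving CFSE(oct) = -0.4Δ₀ = -35 kJ/mol.
Tetrahedral e¹ t₂⁰ gives -0.6Δₜ = -0.6 × (4/9) × 88 = -23 kJ/mol.
Subtracting, OSPE = -35 − (-23) = -12 kJ/mol.

-12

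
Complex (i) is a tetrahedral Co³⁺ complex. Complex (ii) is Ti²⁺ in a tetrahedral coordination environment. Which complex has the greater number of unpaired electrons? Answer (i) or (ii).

(i)

(i): Co³⁺: group 9, so d-count = 9 − 3 = 6; Tetrahedral splitting is small, so the complex is high-spin; e³ t₂³ → 4 unpaired.
(ii): Ti sits in group 4; removing 2 electrons leaves Ti²⁺ with 4 − 2 = 2 d electrons; Tetrahedral splitting is small, so the complex is high-spin; e² t₂⁰ → 2 unpaired.
So (i) has more unpaired electrons.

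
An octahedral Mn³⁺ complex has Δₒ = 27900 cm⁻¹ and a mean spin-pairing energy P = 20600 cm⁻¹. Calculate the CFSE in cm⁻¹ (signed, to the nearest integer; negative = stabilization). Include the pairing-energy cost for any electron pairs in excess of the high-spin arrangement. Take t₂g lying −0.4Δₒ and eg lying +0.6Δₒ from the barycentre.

-24040

Mn sits in group 7; removing 3 electrons leaves Mn³⁺ with 7 − 3 = 4 d electrons.
Here Δₒ > P (27900 > 20600), so the low-spin state is favoured.
Configuration: t₂g⁴ eg⁰.
Orbital CFSE = -1.6Δₒ = -1.6 × 27900 = -44640 cm⁻¹.
Excess pairs vs high-spin: 1 − 0 = 1; pairing cost = +20600 cm⁻¹.
Net CFSE = -44640 + 20600 = -24040 cm⁻¹.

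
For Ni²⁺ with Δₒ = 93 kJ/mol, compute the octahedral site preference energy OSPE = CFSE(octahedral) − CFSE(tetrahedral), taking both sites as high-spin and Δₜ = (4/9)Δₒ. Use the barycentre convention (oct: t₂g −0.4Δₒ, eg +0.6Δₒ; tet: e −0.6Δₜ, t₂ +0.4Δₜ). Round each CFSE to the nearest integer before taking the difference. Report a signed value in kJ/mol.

Ni²⁺: group 10, so d-count = 10 − 2 = 8.
In an octahedral site d⁸ (HS) is t2g^6 e_g^2, giving CFSE(oct) = -1.2Δₒ = -112 kJ/mol.
Tetrahedral e^4 t2^4 gives -0.8Δₜ = -0.8 × (4/9) × 93 = -33 kJ/mol.
OSPE = -112 − (-33) = -79 kJ/mol.

-79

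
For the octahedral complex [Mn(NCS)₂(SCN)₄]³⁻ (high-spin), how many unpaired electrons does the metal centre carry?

4

Ligand charges: 2×(-1) from NCS⁻ and 4×(-1) from SCN⁻ sum to -6; with overall charge -3, Mn is +3.
Mn is in group 7, so Mn³⁺ is d⁴ (7 − 3 = 4).
Configuration: t₂g³ eg¹, giving 4 unpaired electrons.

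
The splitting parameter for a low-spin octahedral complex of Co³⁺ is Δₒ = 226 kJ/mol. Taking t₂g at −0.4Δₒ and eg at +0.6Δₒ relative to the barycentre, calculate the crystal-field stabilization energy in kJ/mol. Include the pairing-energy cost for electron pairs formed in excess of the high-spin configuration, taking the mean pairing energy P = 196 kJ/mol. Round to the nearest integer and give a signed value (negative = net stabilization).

Co³⁺: group 9, so d-count = 9 − 3 = 6.
Electron filling gives t₂g⁶ eg⁰.
CFSE(orbital) = 6×(-0.4Δₒ) + 0×(0.6Δₒ) = -2.4Δₒ; with Δₒ = 226 kJ/mol that is -542 kJ/mol.
Relative to high-spin t₂g⁴ eg² (1 paired), the low-spin configuration has 2 additional pairs, contributing +2 × 196 = +392 kJ/mol.
Overall CFSE = -542 + 392 = -150 kJ/mol.

-150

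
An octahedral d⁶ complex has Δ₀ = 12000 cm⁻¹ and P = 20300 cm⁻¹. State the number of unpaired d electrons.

Since Δ₀ = 12000 cm⁻¹ < P = 20300 cm⁻¹, the complex adopts the high-spin configuration.
Configuration: t₂g⁴ eg².
Unpaired electrons: 4.

4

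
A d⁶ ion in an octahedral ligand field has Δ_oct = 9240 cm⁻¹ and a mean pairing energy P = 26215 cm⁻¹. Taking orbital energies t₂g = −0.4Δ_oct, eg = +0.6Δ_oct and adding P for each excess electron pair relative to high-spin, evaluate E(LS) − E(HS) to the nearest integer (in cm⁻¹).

High-spin d⁶ fills as t₂g⁴ eg² with CFSE 4(−0.4) + 2(+0.6) = -0.4Δ_oct = -3696 cm⁻¹.
Low-spin: t₂g⁶ eg⁰, orbital CFSE = -2.4Δ_oct = -22176 cm⁻¹; plus 2 excess pairs × P = +52430 cm⁻¹; total 30254 cm⁻¹.
The difference is 30254 − (-3696) = 33950 cm⁻¹, so high-spin lies lower.

33950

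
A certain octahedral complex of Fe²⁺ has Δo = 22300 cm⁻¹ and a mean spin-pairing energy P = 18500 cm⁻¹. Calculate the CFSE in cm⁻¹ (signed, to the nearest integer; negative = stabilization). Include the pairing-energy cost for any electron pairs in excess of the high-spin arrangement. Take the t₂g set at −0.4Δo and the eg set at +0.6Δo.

-16520

Fe sits in group 8; removing 2 electrons leaves Fe²⁺ with 8 − 2 = 6 d electrons.
Since Δo = 22300 cm⁻¹ > P = 18500 cm⁻¹, the complex adopts the low-spin configuration.
That gives t₂g⁶ eg⁰.
Orbital CFSE = -2.4Δo = -2.4 × 22300 = -53520 cm⁻¹.
Excess pairs vs high-spin: 3 − 1 = 2; pairing cost = +37000 cm⁻¹.
Net CFSE = -53520 + 37000 = -16520 cm⁻¹.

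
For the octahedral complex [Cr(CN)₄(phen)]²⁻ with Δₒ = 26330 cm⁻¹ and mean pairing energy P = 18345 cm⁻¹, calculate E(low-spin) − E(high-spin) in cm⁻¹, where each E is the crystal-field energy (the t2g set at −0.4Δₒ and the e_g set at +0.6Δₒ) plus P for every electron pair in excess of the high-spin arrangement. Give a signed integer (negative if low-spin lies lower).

Ligand charges: 4×(-1) from CN⁻ and 1×(+0) from phen sum to -4; with overall charge -2, Cr is +2.
Cr²⁺: group 6, so d-count = 6 − 2 = 4.
In the high-spin limit (t2g^3 e_g^1) the orbital term is -0.6Δₒ = -15798 cm⁻¹, with no excess pairing.
Low-spin: t2g^4 e_g^0, orbital CFSE = -1.6Δₒ = -42128 cm⁻¹; plus 1 excess pair × P = +18345 cm⁻¹; total -23783 cm⁻¹.
The difference is -23783 − (-15798) = -7985 cm⁻¹, so low-spin lies lower.

-7985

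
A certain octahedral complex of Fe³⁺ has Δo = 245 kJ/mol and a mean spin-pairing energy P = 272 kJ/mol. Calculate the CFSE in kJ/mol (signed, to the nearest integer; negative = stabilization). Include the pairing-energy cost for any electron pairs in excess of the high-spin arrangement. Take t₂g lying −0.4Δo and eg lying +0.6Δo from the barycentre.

Fe³⁺: group 8, so d-count = 8 − 3 = 5.
With Δo < P the complex is high-spin.
Configuration: t₂g³ eg².
Orbital CFSE = 0.0Δo = 0.0 × 245 = 0 kJ/mol.
High-spin has no excess pairs, so no pairing correction applies.

0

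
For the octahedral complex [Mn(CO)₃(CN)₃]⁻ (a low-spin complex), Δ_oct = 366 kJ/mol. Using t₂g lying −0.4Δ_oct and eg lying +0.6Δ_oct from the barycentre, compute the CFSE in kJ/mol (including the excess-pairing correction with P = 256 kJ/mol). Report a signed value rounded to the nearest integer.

-220

Ligand charges: 3×(+0) from CO and 3×(-1) from CN⁻ sum to -3; with overall charge -1, Mn is +2.
Group 7 minus oxidation state +2 gives a d⁵ configuration for Mn²⁺.
The d⁵ electrons fill as t₂g⁵ eg⁰.
The orbital stabilization is -2.0Δ_oct = -2.0 × 366 = -732 kJ/mol.
Relative to high-spin t₂g³ eg² (0 paired), the low-spin configuration has 2 additional pairs, contributing +2 × 256 = +512 kJ/mol.
Overall CFSE = -732 + 512 = -220 kJ/mol.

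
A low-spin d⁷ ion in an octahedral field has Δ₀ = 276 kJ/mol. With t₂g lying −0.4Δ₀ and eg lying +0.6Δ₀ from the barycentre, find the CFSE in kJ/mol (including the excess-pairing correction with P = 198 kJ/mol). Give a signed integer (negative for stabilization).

The d⁷ electrons fill as t₂g⁶ eg¹.
CFSE(orbital) = 6×(-0.4Δ₀) + 1×(0.6Δ₀) = -1.8Δ₀; with Δ₀ = 276 kJ/mol that is -497 kJ/mol.
High-spin d⁷ would be t₂g⁵ eg² with 2 pairs; low-spin has 3, so 1 excess pair costs +1P = +198 kJ/mol.
Combining: -497 + 198 = -299 kJ/mol.

-299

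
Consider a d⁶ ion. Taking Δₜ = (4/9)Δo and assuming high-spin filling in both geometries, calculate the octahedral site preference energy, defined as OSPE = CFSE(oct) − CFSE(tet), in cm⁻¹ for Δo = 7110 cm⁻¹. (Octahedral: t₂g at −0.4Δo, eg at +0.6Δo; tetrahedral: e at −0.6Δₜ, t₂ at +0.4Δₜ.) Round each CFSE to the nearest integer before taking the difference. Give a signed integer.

-948

Octahedral (high-spin): t₂g⁴ eg², CFSE = 4(−0.4) + 2(+0.6) = -0.4Δo = -0.4 × 7110 = -2844 cm⁻¹.
Tetrahedral: e³ t₂³, CFSE = 3(−0.6) + 3(+0.4) = -0.6Δₜ = -0.6 × (4/9) × 7110 = -1896 cm⁻¹.
OSPE = -2844 − (-1896) = -948 cm⁻¹.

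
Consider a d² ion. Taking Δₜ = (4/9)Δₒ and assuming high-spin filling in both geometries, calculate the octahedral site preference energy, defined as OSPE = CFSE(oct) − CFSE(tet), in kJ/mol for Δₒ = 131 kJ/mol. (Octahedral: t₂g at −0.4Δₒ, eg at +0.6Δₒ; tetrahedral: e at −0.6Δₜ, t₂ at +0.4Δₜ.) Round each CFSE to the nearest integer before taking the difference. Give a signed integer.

In an octahedral site d² (HS) is t₂g² eg⁰, giving CFSE(oct) = -0.8Δₒ = -105 kJ/mol.
Tetrahedral e² t₂⁰ gives -1.2Δₜ = -1.2 × (4/9) × 131 = -70 kJ/mol.
OSPE = CFSE(oct) − CFSE(tet) = -105 − (-70) = -35 kJ/mol.

-35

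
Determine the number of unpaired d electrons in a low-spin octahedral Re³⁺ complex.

Re³⁺: group 7, so d-count = 7 − 3 = 4.
Configuration: t₂g⁴ eg⁰, giving 2 unpaired electrons.

2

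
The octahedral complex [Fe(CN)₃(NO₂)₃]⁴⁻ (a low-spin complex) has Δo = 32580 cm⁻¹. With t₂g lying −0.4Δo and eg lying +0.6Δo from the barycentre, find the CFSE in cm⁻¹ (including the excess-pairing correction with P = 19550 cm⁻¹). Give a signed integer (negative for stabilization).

-39092

Ligand charges: 3×(-1) from CN⁻ and 3×(-1) from NO₂⁻ sum to -6; with overall charge -4, Fe is +2.
Fe sits in group 8; removing 2 electrons leaves Fe²⁺ with 8 − 2 = 6 d electrons.
Electron filling gives t₂g⁶ eg⁰.
CFSE(orbital) = 6×(-0.4Δo) + 0×(0.6Δo) = -2.4Δo; with Δo = 32580 cm⁻¹ that is -78192 cm⁻¹.
Pairing penalty: 3 pairs vs 1 in the high-spin reference → 2 extra × P = 39100 cm⁻¹.
Combining: -78192 + 39100 = -39092 cm⁻¹.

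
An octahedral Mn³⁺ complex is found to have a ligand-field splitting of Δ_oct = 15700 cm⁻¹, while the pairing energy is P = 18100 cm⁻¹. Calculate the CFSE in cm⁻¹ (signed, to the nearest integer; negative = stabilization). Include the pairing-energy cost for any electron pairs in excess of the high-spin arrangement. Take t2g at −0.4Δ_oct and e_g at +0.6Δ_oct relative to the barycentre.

Mn³⁺: group 7, so d-count = 7 − 3 = 4.
Δ_oct < P, so pairing is avoided: the ground state is high-spin.
Configuration: t2g^3 e_g^1.
Orbital CFSE = -0.6Δ_oct = -0.6 × 15700 = -9420 cm⁻¹.
High-spin has no excess pairs, so no pairing correction applies.

-9420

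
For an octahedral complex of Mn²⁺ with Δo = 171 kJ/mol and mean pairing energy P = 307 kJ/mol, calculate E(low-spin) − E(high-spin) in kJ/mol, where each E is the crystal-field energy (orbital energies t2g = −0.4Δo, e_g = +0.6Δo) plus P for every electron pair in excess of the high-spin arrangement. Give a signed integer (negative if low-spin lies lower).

272

Mn²⁺: group 7, so d-count = 7 − 2 = 5.
High-spin: t2g^3 e_g^2, CFSE = 0.0Δo = 0 kJ/mol.
Low-spin: t2g^5 e_g^0, orbital CFSE = -2.0Δo = -342 kJ/mol; plus 2 excess pairs × P = +614 kJ/mol; total 272 kJ/mol.
E(LS) − E(HS) = 272 − (0) = 272 kJ/mol.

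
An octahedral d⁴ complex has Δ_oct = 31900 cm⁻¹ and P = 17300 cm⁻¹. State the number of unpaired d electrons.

Here Δ_oct > P (31900 > 17300), so the low-spin state is favoured.
Filling d⁴ accordingly: t₂g⁴ eg⁰.
Unpaired electrons: 2.

2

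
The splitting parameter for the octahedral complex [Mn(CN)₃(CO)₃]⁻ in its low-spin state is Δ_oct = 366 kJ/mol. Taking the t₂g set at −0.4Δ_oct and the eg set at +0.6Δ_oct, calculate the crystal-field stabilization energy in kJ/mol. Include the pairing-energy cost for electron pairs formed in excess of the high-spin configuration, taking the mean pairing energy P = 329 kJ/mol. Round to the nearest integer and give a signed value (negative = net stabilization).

-74

Ligand charges: 3×(-1) from CN⁻ and 3×(+0) from CO sum to -3; with overall charge -1, Mn is +2.
Group 7 minus oxidation state +2 gives a d⁵ configuration for Mn²⁺.
The d⁵ electrons fill as t₂g⁵ eg⁰.
CFSE(orbital) = 5×(-0.4Δ_oct) + 0×(0.6Δ_oct) = -2.0Δ_oct; with Δ_oct = 366 kJ/mol that is -732 kJ/mol.
High-spin d⁵ would be t₂g³ eg² with 0 pairs; low-spin has 2, so 2 excess pairs cost +2P = +658 kJ/mol.
Net CFSE = -732 + 658 = -74 kJ/mol.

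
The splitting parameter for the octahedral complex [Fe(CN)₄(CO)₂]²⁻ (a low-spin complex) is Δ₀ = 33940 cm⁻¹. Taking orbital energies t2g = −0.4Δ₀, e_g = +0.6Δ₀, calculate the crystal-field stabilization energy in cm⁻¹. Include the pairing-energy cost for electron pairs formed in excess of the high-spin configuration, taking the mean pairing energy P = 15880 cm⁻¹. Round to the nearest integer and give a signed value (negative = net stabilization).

Ligand charges: 4×(-1) from CN⁻ and 2×(+0) from CO sum to -4; with overall charge -2, Fe is +2.
Group 8 minus oxidation state +2 gives a d⁶ configuration for Fe²⁺.
Configuration: t2g^6 e_g^0.
The orbital stabilization is -2.4Δ₀ = -2.4 × 33940 = -81456 cm⁻¹.
Relative to high-spin t2g^4 e_g^2 (1 paired), the low-spin configuration has 2 additional pairs, contributing +2 × 15880 = +31760 cm⁻¹.
Overall CFSE = -81456 + 31760 = -49696 cm⁻¹.

-49696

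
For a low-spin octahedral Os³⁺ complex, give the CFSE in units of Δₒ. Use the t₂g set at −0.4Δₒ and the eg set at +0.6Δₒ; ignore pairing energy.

Os is in group 8, so Os³⁺ is d⁵ (8 − 3 = 5).
Configuration: t₂g⁵ eg⁰.
CFSE = 5(-0.4Δₒ) + 0(0.6Δₒ) = -2.0Δₒ + 0.0Δₒ = -2.0Δₒ.

-2.0 Δₒ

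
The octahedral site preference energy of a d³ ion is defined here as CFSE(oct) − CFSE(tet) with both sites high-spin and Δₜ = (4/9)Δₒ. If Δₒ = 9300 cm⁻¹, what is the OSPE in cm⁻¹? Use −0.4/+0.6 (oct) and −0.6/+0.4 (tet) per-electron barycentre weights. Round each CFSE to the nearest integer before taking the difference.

-7853

In an octahedral site d³ (HS) is t₂g³ eg⁰, giving CFSE(oct) = -1.2Δₒ = -11160 cm⁻¹.
Tetrahedral e² t₂¹ gives -0.8Δₜ = -0.8 × (4/9) × 9300 = -3307 cm⁻¹.
Subtracting, OSPE = -11160 − (-3307) = -7853 cm⁻¹.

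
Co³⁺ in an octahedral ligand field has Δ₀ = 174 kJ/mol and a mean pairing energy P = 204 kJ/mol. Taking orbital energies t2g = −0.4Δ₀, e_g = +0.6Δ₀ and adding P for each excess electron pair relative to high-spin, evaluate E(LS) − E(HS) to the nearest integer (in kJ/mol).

Group 9 minus oxidation state +3 gives a d⁶ configuration for Co³⁺.
In the high-spin limit (t2g^4 e_g^2) the orbital term is -0.4Δ₀ = -70 kJ/mol, with no excess pairing.
For low-spin the configuration is t2g^6 e_g^0: orbital energy -2.4 × 174 = -418 kJ/mol, and 2 additional pairs relative to high-spin add 408 kJ/mol, giving -10 kJ/mol.
The difference is -10 − (-70) = 60 kJ/mol, so high-spin lies lower.

60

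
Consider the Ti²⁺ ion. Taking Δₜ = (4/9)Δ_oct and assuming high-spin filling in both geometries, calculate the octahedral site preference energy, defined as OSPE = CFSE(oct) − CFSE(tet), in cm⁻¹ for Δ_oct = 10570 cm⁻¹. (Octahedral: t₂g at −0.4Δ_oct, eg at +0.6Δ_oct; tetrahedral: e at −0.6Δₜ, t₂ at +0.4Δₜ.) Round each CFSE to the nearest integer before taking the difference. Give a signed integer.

Group 4 minus oxidation state +2 gives a d² configuration for Ti²⁺.
Octahedral (high-spin): t₂g² eg⁰, CFSE = 2(−0.4) + 0(+0.6) = -0.8Δ_oct = -0.8 × 10570 = -8456 cm⁻¹.
In a tetrahedral site the filling is e² t₂⁰: CFSE(tet) = -1.2Δₜ = -1.2 × (4/9)(10570) = -5637 cm⁻¹.
Subtracting, OSPE = -8456 − (-5637) = -2819 cm⁻¹.

-2819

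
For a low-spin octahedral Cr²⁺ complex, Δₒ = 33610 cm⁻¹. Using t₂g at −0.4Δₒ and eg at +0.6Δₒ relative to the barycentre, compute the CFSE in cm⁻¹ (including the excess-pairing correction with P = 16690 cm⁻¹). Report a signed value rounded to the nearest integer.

Cr is in group 6, so Cr²⁺ is d⁴ (6 − 2 = 4).
Electron filling gives t₂g⁴ eg⁰.
The orbital stabilization is -1.6Δₒ = -1.6 × 33610 = -53776 cm⁻¹.
Pairing penalty: 1 pair vs 0 in the high-spin reference → 1 extra × P = 16690 cm⁻¹.
Combining: -53776 + 16690 = -37086 cm⁻¹.

-37086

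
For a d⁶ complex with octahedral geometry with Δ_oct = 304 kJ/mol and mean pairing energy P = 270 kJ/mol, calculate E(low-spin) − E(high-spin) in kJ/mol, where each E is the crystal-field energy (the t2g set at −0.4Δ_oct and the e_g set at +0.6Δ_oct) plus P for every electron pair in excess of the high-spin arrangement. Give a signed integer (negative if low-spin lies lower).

-68

High-spin: t2g^4 e_g^2, CFSE = -0.4Δ_oct = -122 kJ/mol.
For low-spin the configuration is t2g^6 e_g^0: orbital energy -2.4 × 304 = -730 kJ/mol, and 2 additional pairs relative to high-spin add 540 kJ/mol, giving -190 kJ/mol.
The difference is -190 − (-122) = -68 kJ/mol, so low-spin lies lower.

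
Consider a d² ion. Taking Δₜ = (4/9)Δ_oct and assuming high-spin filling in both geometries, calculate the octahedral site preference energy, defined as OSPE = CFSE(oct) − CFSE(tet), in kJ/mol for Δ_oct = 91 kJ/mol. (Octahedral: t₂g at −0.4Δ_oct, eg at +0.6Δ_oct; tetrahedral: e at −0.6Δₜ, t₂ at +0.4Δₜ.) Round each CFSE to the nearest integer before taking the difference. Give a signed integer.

-24

In an octahedral site d² (HS) is t2g^2 e_g^0, giving CFSE(oct) = -0.8Δ_oct = -73 kJ/mol.
Tetrahedral e^2 t2^0 gives -1.2Δₜ = -1.2 × (4/9) × 91 = -49 kJ/mol.
Subtracting, OSPE = -73 − (-49) = -24 kJ/mol.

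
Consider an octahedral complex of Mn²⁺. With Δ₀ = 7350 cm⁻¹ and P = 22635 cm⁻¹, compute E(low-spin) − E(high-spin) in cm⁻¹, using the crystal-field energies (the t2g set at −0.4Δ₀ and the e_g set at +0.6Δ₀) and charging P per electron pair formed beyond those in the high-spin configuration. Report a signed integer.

30570

Mn is in group 7, so Mn²⁺ is d⁵ (7 − 2 = 5).
High-spin d⁵ fills as t2g^3 e_g^2 with CFSE 3(−0.4) + 2(+0.6) = 0.0Δ₀ = 0 cm⁻¹.
Low-spin t2g^5 e_g^0 gives -2.0Δ₀ = -14700 cm⁻¹, but forming 2 extra pairs costs 2P = 45270 cm⁻¹, so E(LS) = -14700 + 45270 = 30570 cm⁻¹.
The difference is 30570 − (0) = 30570 cm⁻¹, so high-spin lies lower.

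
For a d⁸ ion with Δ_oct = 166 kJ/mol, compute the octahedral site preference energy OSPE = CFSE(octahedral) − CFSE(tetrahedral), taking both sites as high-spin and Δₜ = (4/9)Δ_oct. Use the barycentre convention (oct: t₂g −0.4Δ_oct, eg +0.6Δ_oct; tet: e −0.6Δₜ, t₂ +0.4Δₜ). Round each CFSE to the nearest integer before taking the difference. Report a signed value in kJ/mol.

Octahedral (high-spin): t2g^6 e_g^2, CFSE = 6(−0.4) + 2(+0.6) = -1.2Δ_oct = -1.2 × 166 = -199 kJ/mol.
In a tetrahedral site the filling is e^4 t2^4: CFSE(tet) = -0.8Δₜ = -0.8 × (4/9)(166) = -59 kJ/mol.
OSPE = -199 − (-59) = -140 kJ/mol.

-140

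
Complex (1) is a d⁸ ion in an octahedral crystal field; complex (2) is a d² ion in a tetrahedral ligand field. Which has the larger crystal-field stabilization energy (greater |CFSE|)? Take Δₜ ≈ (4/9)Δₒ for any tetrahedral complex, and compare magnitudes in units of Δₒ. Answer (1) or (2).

(1)

(1): For octahedral d⁸ the high- and low-spin configurations coincide; t2g^6 e_g^2, CFSE = -1.2Δₒ.
(2): Tetrahedral splitting is small, so the complex is high-spin; e² t₂⁰, CFSE = -1.2Δₜ ≈ -0.53Δₒ.
So (1) has the larger |CFSE|.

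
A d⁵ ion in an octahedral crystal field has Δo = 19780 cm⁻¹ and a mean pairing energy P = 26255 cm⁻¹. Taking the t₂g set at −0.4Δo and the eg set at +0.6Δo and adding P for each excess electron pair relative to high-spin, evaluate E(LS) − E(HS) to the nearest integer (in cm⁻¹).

High-spin: t₂g³ eg², CFSE = 0.0Δo = 0 cm⁻¹.
Low-spin: t₂g⁵ eg⁰, orbital CFSE = -2.0Δo = -39560 cm⁻¹; plus 2 excess pairs × P = +52510 cm⁻¹; total 12950 cm⁻¹.
Thus E(LS) − E(HS) = 12950 cm⁻¹.

12950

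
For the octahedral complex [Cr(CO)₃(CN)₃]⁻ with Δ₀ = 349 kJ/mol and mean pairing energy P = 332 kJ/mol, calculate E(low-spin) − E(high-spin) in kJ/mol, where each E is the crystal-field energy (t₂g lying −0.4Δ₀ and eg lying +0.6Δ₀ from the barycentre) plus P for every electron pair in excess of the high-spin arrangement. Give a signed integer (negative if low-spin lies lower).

-17

Ligand charges: 3×(+0) from CO and 3×(-1) from CN⁻ sum to -3; with overall charge -1, Cr is +2.
Cr²⁺: group 6, so d-count = 6 − 2 = 4.
In the high-spin limit (t₂g³ eg¹) the orbital term is -0.6Δ₀ = -209 kJ/mol, with no excess pairing.
Low-spin t₂g⁴ eg⁰ gives -1.6Δ₀ = -558 kJ/mol, but forming 1 extra pair costs 1P = 332 kJ/mol, so E(LS) = -558 + 332 = -226 kJ/mol.
The difference is -226 − (-209) = -17 kJ/mol, so low-spin lies lower.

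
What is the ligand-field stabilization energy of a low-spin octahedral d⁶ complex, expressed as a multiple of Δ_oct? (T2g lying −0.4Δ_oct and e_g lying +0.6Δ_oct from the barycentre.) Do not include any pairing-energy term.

-2.4 Δ_oct

Configuration: t2g^6 e_g^0.
CFSE = 6(-0.4Δ_oct) + 0(0.6Δ_oct) = -2.4Δ_oct + 0.0Δ_oct = -2.4Δ_oct.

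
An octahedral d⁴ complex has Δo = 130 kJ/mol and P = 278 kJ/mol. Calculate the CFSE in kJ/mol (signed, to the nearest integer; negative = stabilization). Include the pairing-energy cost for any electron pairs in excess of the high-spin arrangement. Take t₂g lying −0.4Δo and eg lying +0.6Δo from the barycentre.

Δo < P, so pairing is avoided: the ground state is high-spin.
Filling d⁴ accordingly: t₂g³ eg¹.
Orbital CFSE = -0.6Δo = -0.6 × 130 = -78 kJ/mol.
High-spin has no excess pairs, so no pairing correction applies.

-78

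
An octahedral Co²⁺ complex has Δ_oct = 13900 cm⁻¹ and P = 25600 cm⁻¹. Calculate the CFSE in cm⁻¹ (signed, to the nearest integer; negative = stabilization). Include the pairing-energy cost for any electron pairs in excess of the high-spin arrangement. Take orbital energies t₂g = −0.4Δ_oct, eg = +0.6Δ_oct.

-11120

Group 9 minus oxidation state +2 gives a d⁷ configuration for Co²⁺.
Δ_oct < P, so pairing is avoided: the ground state is high-spin.
Filling d⁷ accordingly: t₂g⁵ eg².
Orbital CFSE = -0.8Δ_oct = -0.8 × 13900 = -11120 cm⁻¹.
High-spin has no excess pairs, so no pairing correction applies.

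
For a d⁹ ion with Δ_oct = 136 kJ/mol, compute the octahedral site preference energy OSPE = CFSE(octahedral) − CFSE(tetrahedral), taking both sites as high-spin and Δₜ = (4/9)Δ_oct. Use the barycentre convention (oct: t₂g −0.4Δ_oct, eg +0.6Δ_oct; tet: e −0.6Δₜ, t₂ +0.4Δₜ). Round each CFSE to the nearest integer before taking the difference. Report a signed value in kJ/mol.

Octahedral high-spin t₂g⁶ eg³: CFSE = -0.6 × 136 = -82 kJ/mol.
Tetrahedral e⁴ t₂⁵ gives -0.4Δₜ = -0.4 × (4/9) × 136 = -24 kJ/mol.
Subtracting, OSPE = -82 − (-24) = -58 kJ/mol.

-58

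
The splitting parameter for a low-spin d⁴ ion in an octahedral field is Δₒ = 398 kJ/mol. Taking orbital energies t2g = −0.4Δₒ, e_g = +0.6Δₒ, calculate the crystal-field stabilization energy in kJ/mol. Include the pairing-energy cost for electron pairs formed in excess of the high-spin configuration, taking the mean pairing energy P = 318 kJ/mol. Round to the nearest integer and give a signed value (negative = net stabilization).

-319

Configuration: t2g^4 e_g^0.
CFSE(orbital) = 4×(-0.4Δₒ) + 0×(0.6Δₒ) = -1.6Δₒ; with Δₒ = 398 kJ/mol that is -637 kJ/mol.
Relative to high-spin t2g^3 e_g^1 (0 paired), the low-spin configuration has 1 additional pair, contributing +1 × 318 = +318 kJ/mol.
Overall CFSE = -637 + 318 = -319 kJ/mol.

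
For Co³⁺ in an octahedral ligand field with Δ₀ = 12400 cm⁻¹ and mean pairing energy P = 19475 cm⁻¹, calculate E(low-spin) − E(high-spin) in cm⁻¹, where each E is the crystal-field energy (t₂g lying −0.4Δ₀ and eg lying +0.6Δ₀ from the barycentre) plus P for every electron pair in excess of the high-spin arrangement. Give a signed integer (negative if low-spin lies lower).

Group 9 minus oxidation state +3 gives a d⁶ configuration for Co³⁺.
High-spin: t₂g⁴ eg², CFSE = -0.4Δ₀ = -4960 cm⁻¹.
Low-spin t₂g⁶ eg⁰ gives -2.4Δ₀ = -29760 cm⁻¹, but forming 2 extra pairs costs 2P = 38950 cm⁻¹, so E(LS) = -29760 + 38950 = 9190 cm⁻¹.
Thus E(LS) − E(HS) = 14150 cm⁻¹.

14150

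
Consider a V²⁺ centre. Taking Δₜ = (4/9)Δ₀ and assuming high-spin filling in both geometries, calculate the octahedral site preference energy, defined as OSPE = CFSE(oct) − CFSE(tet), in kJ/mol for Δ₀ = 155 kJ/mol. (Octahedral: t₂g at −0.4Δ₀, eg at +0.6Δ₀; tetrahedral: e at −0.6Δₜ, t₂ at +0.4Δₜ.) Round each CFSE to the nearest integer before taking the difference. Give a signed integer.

-131

Group 5 minus oxidation state +2 gives a d³ configuration for V²⁺.
In an octahedral site d³ (HS) is t2g^3 e_g^0, giving CFSE(oct) = -1.2Δ₀ = -186 kJ/mol.
In a tetrahedral site the filling is e^2 t2^1: CFSE(tet) = -0.8Δₜ = -0.8 × (4/9)(155) = -55 kJ/mol.
OSPE = -186 − (-55) = -131 kJ/mol.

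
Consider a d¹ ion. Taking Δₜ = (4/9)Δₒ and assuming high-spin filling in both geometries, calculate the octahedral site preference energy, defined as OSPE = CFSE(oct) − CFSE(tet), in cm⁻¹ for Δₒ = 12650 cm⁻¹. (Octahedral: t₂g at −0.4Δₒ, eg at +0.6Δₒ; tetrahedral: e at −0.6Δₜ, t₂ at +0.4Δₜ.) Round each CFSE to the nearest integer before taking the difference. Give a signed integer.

-1687

In an octahedral site d¹ (HS) is t₂g¹ eg⁰, giving CFSE(oct) = -0.4Δₒ = -5060 cm⁻¹.
Tetrahedral e¹ t₂⁰ gives -0.6Δₜ = -0.6 × (4/9) × 12650 = -3373 cm⁻¹.
OSPE = CFSE(oct) − CFSE(tet) = -5060 − (-3373) = -1687 cm⁻¹.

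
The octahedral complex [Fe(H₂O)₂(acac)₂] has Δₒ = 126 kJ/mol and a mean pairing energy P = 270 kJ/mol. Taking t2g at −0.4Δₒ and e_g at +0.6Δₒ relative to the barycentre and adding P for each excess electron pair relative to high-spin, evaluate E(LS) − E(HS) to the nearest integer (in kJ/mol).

Ligand charges: 2×(+0) from H₂O and 2×(-1) from acac⁻ sum to -2; with overall charge +0, Fe is +2.
Fe sits in group 8; removing 2 electrons leaves Fe²⁺ with 8 − 2 = 6 d electrons.
High-spin d⁶ fills as t2g^4 e_g^2 with CFSE 4(−0.4) + 2(+0.6) = -0.4Δₒ = -50 kJ/mol.
For low-spin the configuration is t2g^6 e_g^0: orbital energy -2.4 × 126 = -302 kJ/mol, and 2 additional pairs relative to high-spin add 540 kJ/mol, giving 238 kJ/mol.
E(LS) − E(HS) = 238 − (-50) = 288 kJ/mol.

288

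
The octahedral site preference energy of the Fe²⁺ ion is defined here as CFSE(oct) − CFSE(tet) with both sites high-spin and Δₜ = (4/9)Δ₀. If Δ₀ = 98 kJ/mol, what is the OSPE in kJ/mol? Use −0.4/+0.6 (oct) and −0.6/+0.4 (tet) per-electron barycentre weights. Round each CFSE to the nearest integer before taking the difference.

Group 8 minus oxidation state +2 gives a d⁶ configuration for Fe²⁺.
Octahedral (high-spin): t2g^4 e_g^2, CFSE = 4(−0.4) + 2(+0.6) = -0.4Δ₀ = -0.4 × 98 = -39 kJ/mol.
Tetrahedral: e^3 t2^3, CFSE = 3(−0.6) + 3(+0.4) = -0.6Δₜ = -0.6 × (4/9) × 98 = -26 kJ/mol.
OSPE = -39 − (-26) = -13 kJ/mol.

-13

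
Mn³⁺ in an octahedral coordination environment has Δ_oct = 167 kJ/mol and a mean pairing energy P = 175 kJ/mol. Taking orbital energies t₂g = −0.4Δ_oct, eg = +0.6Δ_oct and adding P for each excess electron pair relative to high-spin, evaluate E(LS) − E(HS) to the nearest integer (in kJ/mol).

8

Group 7 minus oxidation state +3 gives a d⁴ configuration for Mn³⁺.
High-spin d⁴ fills as t₂g³ eg¹ with CFSE 3(−0.4) + 1(+0.6) = -0.6Δ_oct = -100 kJ/mol.
For low-spin the configuration is t₂g⁴ eg⁰: orbital energy -1.6 × 167 = -267 kJ/mol, and 1 additional pair relative to high-spin adds 175 kJ/mol, giving -92 kJ/mol.
E(LS) − E(HS) = -92 − (-100) = 8 kJ/mol.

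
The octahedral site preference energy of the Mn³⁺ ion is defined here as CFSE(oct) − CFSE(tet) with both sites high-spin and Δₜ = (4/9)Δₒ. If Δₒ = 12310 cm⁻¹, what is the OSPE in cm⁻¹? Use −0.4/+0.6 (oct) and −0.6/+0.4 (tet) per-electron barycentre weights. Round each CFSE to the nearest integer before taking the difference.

Mn sits in group 7; removing 3 electrons leaves Mn³⁺ with 7 − 3 = 4 d electrons.
Octahedral (high-spin): t₂g³ eg¹, CFSE = 3(−0.4) + 1(+0.6) = -0.6Δₒ = -0.6 × 12310 = -7386 cm⁻¹.
Tetrahedral e² t₂² gives -0.4Δₜ = -0.4 × (4/9) × 12310 = -2188 cm⁻¹.
OSPE = CFSE(oct) − CFSE(tet) = -7386 − (-2188) = -5198 cm⁻¹.

-5198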